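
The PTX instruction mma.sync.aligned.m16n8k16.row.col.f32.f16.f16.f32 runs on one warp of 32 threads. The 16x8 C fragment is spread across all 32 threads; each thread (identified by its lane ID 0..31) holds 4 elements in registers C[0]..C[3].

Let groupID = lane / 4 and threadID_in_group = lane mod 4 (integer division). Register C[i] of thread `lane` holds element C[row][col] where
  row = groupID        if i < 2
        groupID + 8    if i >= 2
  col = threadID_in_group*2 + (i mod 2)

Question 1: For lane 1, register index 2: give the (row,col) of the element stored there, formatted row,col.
8,2

lane 1⇒1/4=0, 1 mod 4=1
i=2  r:0+8⇒8  c:2·1+0⇒2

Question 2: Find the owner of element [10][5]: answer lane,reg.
10,3

r: 10->gid=2,r8=1  c: 5->tid=2,i&1=1
L=2*4+2=10  i=1*2+1=3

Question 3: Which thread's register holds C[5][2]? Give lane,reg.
r=5→G=5,rhi=0  c=2→T=1,p=0
L=5*4+1=21  i=0*2+0=0

21,0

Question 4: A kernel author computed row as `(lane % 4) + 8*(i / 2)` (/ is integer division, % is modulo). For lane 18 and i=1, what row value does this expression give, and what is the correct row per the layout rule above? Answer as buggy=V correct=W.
`(lane % 4) + 8*(i / 2)`[18,1]⇒2
lane 18⇒18/4=4, 18 mod 4=2
i=1  r:4+0⇒4  c:2·2+1⇒5
row: 2 vs 4

buggy=2 correct=4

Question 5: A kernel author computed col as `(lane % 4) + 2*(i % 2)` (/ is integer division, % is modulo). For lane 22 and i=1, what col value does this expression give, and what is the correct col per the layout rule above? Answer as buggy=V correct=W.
buggy=4 correct=5

`(lane % 4) + 2*(i % 2)`[22,1]→4
lane 22→22/4=5, 22 mod 4=2
i=1  r:5+0→5  c:2·2+1→5
col: 4 vs 5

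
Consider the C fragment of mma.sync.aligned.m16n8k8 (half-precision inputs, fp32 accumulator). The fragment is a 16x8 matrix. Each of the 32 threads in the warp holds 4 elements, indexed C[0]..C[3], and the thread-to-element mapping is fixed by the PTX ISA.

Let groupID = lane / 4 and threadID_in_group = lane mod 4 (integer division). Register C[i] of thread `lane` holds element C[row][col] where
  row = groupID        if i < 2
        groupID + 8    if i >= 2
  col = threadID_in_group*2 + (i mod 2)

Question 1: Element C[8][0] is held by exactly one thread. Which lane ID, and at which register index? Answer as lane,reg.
0,2

r=8->g=0,rb=1  c=0->t=0,b0=0
L=0*4+0=0  i=1*2+0=2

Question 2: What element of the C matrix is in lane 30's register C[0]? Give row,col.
7,4

30: gid=7,tid=2
[0] (7+0,2*2+0) = (7,4)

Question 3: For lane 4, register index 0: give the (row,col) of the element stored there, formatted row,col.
1,0

L=4→G=4>>2=1, T=4&3=0
[0]→row 1+0=1  col 0·2+0=0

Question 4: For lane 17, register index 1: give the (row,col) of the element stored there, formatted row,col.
4,3

lane 17=>17/4=4, 17 mod 4=1
i=1  r:4+0=>4  c:2·1+1=>3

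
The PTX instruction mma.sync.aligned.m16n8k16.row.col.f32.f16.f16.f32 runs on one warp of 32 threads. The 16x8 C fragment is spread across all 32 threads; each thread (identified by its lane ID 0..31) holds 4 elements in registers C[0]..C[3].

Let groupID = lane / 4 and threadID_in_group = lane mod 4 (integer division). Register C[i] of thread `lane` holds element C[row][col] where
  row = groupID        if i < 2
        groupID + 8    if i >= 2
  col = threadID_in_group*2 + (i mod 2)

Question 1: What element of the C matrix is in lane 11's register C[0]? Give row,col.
2,6

lane 11->11/4=2, 11 mod 4=3
i=0  r:2+0->2  c:2·3+0->6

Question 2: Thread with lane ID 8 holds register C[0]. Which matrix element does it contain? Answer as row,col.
lane 8: gid=2 (8/4), tid=0 (8%4)
i=0: r=2+0=2, c=0*2+0=0

2,0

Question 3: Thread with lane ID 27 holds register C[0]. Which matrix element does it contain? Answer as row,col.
lane 27=>27/4=6, 27 mod 4=3
i=0  r:6+0=>6  c:2·3+0=>6

6,6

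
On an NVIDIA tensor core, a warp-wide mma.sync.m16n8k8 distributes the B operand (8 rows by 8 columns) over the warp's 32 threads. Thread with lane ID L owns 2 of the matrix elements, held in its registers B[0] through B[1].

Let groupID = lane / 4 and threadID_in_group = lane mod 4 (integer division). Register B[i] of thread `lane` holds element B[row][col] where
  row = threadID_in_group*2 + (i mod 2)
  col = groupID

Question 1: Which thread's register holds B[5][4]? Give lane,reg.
18,1

c=4→G=4  r=5→T=2,p=1
L=4*4+2=18  i=1=1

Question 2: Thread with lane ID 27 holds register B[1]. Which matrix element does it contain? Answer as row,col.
7,6

lane 27→27/4=6, 27 mod 4=3
i=1  r:2·3+1→7  c:6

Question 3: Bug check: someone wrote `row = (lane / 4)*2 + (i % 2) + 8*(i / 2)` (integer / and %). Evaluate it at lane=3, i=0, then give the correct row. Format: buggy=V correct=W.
`(lane / 4)*2 + (i % 2) + 8*(i / 2)`[3,0]->0
lane 3: gid=0 (3/4), tid=3 (3%4)
i=0: r=3*2+0=6, c=gid=0
row: 0 vs 6

buggy=0 correct=6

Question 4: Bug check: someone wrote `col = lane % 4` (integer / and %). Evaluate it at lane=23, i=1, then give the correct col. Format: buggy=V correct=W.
`lane % 4`[23,1]=>3
lane 23: grp=5 (23/4), tig=3 (23%4)
i=1: r=3*2+1=7, c=grp=5
col: 3 vs 5

buggy=3 correct=5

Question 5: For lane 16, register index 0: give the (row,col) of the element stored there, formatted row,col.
0,4

lane 16->16/4=4, 16 mod 4=0
i=0  r:2·0+0->0  c:4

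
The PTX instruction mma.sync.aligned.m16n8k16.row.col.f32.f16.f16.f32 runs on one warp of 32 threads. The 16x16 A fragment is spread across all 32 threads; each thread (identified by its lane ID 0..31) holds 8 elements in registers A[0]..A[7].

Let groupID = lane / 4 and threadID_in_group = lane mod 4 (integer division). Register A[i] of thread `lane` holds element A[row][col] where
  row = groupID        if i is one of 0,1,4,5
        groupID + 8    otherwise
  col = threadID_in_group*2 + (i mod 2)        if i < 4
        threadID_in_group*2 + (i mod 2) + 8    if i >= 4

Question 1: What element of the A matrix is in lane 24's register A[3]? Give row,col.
L=24->g=24>>2=6, t=24&3=0
[3]->row 6+8=14  col 0·2+1+0=1

14,1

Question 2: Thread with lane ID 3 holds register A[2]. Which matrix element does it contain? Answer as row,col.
3: g=0,t=3
[2] (0+8,3*2+0+0) = (8,6)

8,6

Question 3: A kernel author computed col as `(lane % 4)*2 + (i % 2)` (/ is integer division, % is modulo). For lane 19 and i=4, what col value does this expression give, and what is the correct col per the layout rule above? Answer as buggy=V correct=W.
`(lane % 4)*2 + (i % 2)`[19,4]->6
lane 19->19/4=4, 19 mod 4=3
i=4  r:4+0->4  c:2·3+0+8->14
col: 6 vs 14

buggy=6 correct=14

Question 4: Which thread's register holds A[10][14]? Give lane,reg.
r: 10->gid=2,r8=1  c: 14->c8=1,tid=3,i&1=0
L=2*4+3=11  i=1*4+1*2+0=6

11,6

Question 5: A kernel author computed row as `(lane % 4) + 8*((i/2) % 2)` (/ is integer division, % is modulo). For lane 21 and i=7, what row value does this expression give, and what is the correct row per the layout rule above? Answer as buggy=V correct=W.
buggy=9 correct=13

`(lane % 4) + 8*((i/2) % 2)`[21,7]->9
lane 21: gid=5 (21/4), tid=1 (21%4)
i=7: r=5+8=13, c=1*2+1+8=11
row: 9 vs 13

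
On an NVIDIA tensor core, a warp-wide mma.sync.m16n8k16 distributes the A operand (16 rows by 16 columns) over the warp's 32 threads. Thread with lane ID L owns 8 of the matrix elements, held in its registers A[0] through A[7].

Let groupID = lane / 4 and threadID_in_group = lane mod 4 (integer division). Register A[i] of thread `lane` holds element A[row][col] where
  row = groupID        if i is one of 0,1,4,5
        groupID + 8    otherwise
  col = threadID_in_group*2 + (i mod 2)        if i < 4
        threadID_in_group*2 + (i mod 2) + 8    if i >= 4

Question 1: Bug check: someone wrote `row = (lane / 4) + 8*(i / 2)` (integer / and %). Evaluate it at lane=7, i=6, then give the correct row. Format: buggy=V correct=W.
buggy=25 correct=9

`(lane / 4) + 8*(i / 2)`[7,6]->25
L=7->g=7>>2=1, t=7&3=3
[6]->row 1+8=9  col 3·2+0+8=14
row: 25 vs 9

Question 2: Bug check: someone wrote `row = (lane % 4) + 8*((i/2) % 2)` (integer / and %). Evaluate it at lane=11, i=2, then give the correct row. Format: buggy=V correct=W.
buggy=11 correct=10

`(lane % 4) + 8*((i/2) % 2)`[11,2]⇒11
lane 11⇒11/4=2, 11 mod 4=3
i=2  r:2+8⇒10  c:2·3+0+0⇒6
row: 11 vs 10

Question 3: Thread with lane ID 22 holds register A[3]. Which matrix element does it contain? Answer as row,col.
lane 22→22/4=5, 22 mod 4=2
i=3  r:5+8→13  c:2·2+1+0→5

13,5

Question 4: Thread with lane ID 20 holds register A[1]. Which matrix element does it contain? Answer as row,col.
5,1

L=20⇒gr=20>>2=5, th=20&3=0
[1]⇒row 5+0=5  col 0·2+1+0=1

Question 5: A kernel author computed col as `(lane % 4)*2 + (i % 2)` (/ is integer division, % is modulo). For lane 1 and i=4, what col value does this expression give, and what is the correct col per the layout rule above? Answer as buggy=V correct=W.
`(lane % 4)*2 + (i % 2)`[1,4]->2
lane 1: g=0 (1/4), t=1 (1%4)
i=4: r=0+0=0, c=1*2+0+8=10
col: 2 vs 10

buggy=2 correct=10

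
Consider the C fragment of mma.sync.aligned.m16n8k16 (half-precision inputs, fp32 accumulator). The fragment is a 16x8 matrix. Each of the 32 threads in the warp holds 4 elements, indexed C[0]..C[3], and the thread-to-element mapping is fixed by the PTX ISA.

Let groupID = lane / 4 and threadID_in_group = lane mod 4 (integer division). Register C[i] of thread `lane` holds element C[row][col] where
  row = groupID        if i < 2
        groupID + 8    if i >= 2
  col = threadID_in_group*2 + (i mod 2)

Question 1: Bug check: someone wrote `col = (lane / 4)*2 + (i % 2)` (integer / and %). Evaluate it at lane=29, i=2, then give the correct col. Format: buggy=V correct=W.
`(lane / 4)*2 + (i % 2)`[29,2]=>14
lane 29=>29/4=7, 29 mod 4=1
i=2  r:7+8=>15  c:2·1+0=>2
col: 14 vs 2

buggy=14 correct=2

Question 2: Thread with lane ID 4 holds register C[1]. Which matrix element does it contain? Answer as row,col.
lane 4->4/4=1, 4 mod 4=0
i=1  r:1+0->1  c:2·0+1->1

1,1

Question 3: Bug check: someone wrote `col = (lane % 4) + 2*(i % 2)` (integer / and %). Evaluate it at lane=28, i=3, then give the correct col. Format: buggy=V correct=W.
buggy=2 correct=1

`(lane % 4) + 2*(i % 2)`[28,3]=>2
lane 28: grp=7 (28/4), tig=0 (28%4)
i=3: r=7+8=15, c=0*2+1=1
col: 2 vs 1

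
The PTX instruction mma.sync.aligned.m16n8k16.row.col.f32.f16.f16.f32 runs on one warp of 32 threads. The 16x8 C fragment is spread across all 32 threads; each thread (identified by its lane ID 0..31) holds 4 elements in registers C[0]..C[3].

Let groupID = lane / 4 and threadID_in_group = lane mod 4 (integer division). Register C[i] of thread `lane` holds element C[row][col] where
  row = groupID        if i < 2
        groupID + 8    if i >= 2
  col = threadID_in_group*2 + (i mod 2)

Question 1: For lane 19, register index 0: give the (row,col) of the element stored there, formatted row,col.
L=19⇒gr=19>>2=4, th=19&3=3
[0]⇒row 4+0=4  col 3·2+0=6

4,6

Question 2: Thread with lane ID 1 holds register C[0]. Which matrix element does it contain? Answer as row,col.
0,2

lane 1: G=0 (1/4), T=1 (1%4)
i=0: r=0+0=0, c=1*2+0=2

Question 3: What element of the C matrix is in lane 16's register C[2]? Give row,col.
16: grp=4,tig=0
[2] (4+8,0*2+0) = (12,0)

12,0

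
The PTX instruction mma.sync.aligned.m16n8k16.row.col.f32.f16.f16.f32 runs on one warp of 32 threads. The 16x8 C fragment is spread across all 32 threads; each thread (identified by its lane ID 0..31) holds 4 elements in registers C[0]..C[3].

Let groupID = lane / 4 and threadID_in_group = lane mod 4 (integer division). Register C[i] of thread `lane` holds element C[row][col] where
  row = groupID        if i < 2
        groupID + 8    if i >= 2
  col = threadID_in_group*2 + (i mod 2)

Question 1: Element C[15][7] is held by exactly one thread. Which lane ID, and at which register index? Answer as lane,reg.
r=15→G=7,rhi=1  c=7→T=3,p=1
L=7*4+3=31  i=1*2+1=3

31,3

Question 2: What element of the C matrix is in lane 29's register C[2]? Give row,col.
L=29=>grp=29>>2=7, tig=29&3=1
[2]=>row 7+8=15  col 1·2+0=2

15,2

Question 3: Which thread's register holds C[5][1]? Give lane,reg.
r=5→G=5,rhi=0  c=1→T=0,p=1
L=5*4+0=20  i=0*2+1=1

20,1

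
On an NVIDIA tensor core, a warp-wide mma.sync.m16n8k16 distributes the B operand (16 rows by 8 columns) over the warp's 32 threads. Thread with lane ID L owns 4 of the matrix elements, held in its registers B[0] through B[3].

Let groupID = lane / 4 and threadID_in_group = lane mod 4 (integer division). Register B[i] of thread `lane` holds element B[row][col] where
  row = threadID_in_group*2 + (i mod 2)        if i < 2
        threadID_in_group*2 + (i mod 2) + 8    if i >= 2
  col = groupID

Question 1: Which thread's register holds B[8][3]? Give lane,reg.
c=3⇒gr=3  r=8⇒Rb=1,th=0,odd=0
L=3*4+0=12  i=1*2+0=2

12,2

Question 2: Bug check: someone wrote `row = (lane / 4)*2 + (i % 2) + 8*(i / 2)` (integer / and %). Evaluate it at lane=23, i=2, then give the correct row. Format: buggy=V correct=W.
buggy=18 correct=14

`(lane / 4)*2 + (i % 2) + 8*(i / 2)`[23,2]→18
lane 23→23/4=5, 23 mod 4=3
i=2  r:2·3+0+8→14  c:5
row: 18 vs 14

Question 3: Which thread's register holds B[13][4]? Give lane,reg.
18,3

c:4=>grp=4  r:13=>rB=1,tig=2,lo=1
L=4*4+2=18  i=1*2+1=3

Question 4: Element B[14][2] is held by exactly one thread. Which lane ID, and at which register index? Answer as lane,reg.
11,2

c=2→G=2  r=14→rhi=1,T=3,p=0
L=2*4+3=11  i=1*2+0=2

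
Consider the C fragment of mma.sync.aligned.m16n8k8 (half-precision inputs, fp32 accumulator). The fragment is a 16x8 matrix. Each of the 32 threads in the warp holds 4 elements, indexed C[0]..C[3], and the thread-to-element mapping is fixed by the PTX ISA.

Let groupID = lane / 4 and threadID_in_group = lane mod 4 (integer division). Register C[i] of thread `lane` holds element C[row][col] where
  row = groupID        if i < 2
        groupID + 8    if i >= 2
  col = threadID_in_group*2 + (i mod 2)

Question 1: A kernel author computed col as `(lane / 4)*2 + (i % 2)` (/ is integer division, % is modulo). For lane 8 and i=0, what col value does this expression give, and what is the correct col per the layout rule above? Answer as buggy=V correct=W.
`(lane / 4)*2 + (i % 2)`[8,0]->4
L=8->g=8>>2=2, t=8&3=0
[0]->row 2+0=2  col 0·2+0=0
col: 4 vs 0

buggy=4 correct=0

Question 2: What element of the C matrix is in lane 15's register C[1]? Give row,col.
3,7

L=15=>grp=15>>2=3, tig=15&3=3
[1]=>row 3+0=3  col 3·2+1=7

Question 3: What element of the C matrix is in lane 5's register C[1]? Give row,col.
lane 5: gid=1 (5/4), tid=1 (5%4)
i=1: r=1+0=1, c=1*2+1=3

1,3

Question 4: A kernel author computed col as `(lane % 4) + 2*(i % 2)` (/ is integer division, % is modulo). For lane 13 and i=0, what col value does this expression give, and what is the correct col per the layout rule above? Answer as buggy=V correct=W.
buggy=1 correct=2

`(lane % 4) + 2*(i % 2)`[13,0]=>1
lane 13=>13/4=3, 13 mod 4=1
i=0  r:3+0=>3  c:2·1+0=>2
col: 1 vs 2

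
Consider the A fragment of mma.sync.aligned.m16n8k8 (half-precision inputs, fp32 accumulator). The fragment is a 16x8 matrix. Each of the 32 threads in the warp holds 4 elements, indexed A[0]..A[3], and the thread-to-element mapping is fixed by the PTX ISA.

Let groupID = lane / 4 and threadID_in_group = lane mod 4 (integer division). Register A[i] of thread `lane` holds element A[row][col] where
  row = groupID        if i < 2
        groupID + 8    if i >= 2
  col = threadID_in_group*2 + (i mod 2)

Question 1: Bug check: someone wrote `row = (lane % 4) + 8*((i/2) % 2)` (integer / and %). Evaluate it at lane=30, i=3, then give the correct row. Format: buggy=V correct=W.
buggy=10 correct=15

`(lane % 4) + 8*((i/2) % 2)`[30,3]⇒10
lane 30: gr=7 (30/4), th=2 (30%4)
i=3: r=7+8=15, c=2*2+1=5
row: 10 vs 15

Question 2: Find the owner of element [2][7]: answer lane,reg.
r=2→G=2,rhi=0  c=7→T=3,p=1
L=2*4+3=11  i=0*2+1=1

11,1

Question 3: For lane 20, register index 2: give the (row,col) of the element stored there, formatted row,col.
lane 20⇒20/4=5, 20 mod 4=0
i=2  r:5+8⇒13  c:2·0+0⇒0

13,0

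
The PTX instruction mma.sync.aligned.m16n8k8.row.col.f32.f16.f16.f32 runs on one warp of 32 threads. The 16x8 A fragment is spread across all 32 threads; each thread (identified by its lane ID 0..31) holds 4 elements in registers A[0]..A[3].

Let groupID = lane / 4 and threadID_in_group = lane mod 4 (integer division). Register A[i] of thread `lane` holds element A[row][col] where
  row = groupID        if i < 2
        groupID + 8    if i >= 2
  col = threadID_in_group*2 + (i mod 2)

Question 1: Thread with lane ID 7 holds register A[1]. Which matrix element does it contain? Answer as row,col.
L=7⇒gr=7>>2=1, th=7&3=3
[1]⇒row 1+0=1  col 3·2+1=7

1,7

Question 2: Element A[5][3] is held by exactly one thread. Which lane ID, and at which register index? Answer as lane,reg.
r=5⇒gr=5,Rb=0  c=3⇒th=1,odd=1
L=5*4+1=21  i=0*2+1=1

21,1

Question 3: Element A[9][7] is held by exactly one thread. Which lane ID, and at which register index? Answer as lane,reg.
r=9→G=1,rhi=1  c=7→T=3,p=1
L=1*4+3=7  i=1*2+1=3

7,3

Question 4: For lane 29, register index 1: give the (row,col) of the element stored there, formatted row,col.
L=29->gid=29>>2=7, tid=29&3=1
[1]->row 7+0=7  col 1·2+1=3

7,3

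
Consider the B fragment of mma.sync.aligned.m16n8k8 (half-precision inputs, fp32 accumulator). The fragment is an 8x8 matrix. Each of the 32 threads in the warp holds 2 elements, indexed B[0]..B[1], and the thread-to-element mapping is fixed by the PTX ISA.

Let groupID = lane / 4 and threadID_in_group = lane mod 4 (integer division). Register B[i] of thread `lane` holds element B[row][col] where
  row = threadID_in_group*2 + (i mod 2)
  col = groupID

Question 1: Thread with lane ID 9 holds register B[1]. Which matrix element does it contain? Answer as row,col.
lane 9: gid=2 (9/4), tid=1 (9%4)
i=1: r=1*2+1=3, c=gid=2

3,2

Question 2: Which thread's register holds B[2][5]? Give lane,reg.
21,0

c=5→G=5  r=2→T=1,p=0
L=5*4+1=21  i=0=0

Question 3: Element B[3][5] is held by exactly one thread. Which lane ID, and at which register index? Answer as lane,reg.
21,1

c=5->g=5  r=3->t=1,b0=1
L=5*4+1=21  i=1=1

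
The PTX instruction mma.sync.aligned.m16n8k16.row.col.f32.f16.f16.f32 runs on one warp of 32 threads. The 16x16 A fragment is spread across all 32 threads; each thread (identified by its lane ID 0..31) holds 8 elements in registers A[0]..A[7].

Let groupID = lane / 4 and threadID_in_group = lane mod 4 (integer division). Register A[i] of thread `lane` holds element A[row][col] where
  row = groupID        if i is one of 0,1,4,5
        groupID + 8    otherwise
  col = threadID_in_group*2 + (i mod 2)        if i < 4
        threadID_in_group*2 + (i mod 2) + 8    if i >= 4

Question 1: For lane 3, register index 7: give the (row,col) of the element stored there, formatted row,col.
8,15

lane 3: grp=0 (3/4), tig=3 (3%4)
i=7: r=0+8=8, c=3*2+1+8=15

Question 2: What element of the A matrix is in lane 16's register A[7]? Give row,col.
12,9

lane 16⇒16/4=4, 16 mod 4=0
i=7  r:4+8⇒12  c:2·0+1+8⇒9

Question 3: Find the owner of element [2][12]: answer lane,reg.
r=2⇒gr=2,Rb=0  c=12⇒Cb=1,th=2,odd=0
L=2*4+2=10  i=1*4+0*2+0=4

10,4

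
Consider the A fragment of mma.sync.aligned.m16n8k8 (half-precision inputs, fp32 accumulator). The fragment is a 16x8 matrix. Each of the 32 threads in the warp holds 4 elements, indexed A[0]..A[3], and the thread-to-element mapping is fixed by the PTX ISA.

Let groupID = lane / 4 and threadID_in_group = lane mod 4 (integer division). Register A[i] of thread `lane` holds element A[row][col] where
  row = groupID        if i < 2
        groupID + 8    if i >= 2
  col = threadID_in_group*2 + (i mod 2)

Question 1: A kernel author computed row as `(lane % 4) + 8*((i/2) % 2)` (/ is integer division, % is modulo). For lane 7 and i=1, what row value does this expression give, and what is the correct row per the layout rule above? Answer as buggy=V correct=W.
buggy=3 correct=1

`(lane % 4) + 8*((i/2) % 2)`[7,1]⇒3
7: gr=1,th=3
[1] (1+0,3*2+1) = (1,7)
row: 3 vs 1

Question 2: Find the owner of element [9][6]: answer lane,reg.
r=9⇒gr=1,Rb=1  c=6⇒th=3,odd=0
L=1*4+3=7  i=1*2+0=2

7,2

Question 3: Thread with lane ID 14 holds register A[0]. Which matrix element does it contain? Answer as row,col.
L=14->gid=14>>2=3, tid=14&3=2
[0]->row 3+0=3  col 2·2+0=4

3,4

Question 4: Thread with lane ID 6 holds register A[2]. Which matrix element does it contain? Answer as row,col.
9,4

lane 6: g=1 (6/4), t=2 (6%4)
i=2: r=1+8=9, c=2*2+0=4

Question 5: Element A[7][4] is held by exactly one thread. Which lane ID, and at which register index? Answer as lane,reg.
r=7->g=7,rb=0  c=4->t=2,b0=0
L=7*4+2=30  i=0*2+0=0

30,0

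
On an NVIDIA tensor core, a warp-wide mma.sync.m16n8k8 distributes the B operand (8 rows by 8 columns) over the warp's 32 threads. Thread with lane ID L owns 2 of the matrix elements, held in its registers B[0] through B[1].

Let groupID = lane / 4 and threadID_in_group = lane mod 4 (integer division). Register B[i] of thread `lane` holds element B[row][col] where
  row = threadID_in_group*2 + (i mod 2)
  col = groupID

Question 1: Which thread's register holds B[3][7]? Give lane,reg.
c:7=>grp=7  r:3=>tig=1,lo=1
L=7*4+1=29  i=1=1

29,1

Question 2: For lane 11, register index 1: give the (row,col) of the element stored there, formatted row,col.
7,2

L=11->gid=11>>2=2, tid=11&3=3
[1]->row 3·2+1=7  col gid=2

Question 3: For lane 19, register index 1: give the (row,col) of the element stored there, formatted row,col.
7,4

lane 19: gr=4 (19/4), th=3 (19%4)
i=1: r=3*2+1=7, c=gr=4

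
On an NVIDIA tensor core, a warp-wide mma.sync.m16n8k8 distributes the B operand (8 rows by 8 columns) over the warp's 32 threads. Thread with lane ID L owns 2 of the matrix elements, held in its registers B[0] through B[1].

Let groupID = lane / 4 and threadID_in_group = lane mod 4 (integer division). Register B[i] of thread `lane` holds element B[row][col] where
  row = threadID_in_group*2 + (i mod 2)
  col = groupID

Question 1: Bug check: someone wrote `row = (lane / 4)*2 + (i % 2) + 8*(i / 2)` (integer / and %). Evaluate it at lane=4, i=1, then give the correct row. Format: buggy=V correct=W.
buggy=3 correct=1

`(lane / 4)*2 + (i % 2) + 8*(i / 2)`[4,1]->3
lane 4->4/4=1, 4 mod 4=0
i=1  r:2·0+1->1  c:1
row: 3 vs 1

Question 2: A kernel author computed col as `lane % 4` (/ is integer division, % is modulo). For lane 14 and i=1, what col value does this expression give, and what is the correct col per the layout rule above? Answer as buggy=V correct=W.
`lane % 4`[14,1]->2
lane 14: g=3 (14/4), t=2 (14%4)
i=1: r=2*2+1=5, c=g=3
col: 2 vs 3

buggy=2 correct=3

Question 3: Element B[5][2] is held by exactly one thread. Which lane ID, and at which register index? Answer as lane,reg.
c: 2->gid=2  r: 5->tid=2,i&1=1
L=2*4+2=10  i=1=1

10,1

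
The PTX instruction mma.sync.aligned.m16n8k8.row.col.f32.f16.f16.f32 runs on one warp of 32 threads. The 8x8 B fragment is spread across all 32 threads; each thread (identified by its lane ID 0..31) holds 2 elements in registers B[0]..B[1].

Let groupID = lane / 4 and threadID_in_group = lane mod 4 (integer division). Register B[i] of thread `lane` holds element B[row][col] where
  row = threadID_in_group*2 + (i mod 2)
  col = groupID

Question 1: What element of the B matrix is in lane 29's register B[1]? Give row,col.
lane 29: gr=7 (29/4), th=1 (29%4)
i=1: r=1*2+1=3, c=gr=7

3,7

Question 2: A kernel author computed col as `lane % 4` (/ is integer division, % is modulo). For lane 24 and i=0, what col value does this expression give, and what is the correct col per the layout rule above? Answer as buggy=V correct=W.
`lane % 4`[24,0]=>0
24: grp=6,tig=0
[0] (0*2+0,6) = (0,6)
col: 0 vs 6

buggy=0 correct=6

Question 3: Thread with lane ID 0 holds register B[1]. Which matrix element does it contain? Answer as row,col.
0: gid=0,tid=0
[1] (0*2+1,0) = (1,0)

1,0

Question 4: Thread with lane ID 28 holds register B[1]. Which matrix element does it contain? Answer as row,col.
1,7

28: grp=7,tig=0
[1] (0*2+1,7) = (1,7)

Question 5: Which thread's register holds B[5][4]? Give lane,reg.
c=4→G=4  r=5→T=2,p=1
L=4*4+2=18  i=1=1

18,1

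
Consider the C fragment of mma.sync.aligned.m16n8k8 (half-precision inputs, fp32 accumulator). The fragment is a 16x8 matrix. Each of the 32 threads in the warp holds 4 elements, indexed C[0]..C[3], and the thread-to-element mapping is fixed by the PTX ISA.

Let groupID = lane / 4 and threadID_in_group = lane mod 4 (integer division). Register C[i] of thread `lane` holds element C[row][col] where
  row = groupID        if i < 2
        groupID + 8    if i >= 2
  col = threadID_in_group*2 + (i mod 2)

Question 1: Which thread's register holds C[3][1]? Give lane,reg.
r:3=>grp=3,rB=0  c:1=>tig=0,lo=1
L=3*4+0=12  i=0*2+1=1

12,1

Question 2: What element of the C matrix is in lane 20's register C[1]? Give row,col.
lane 20⇒20/4=5, 20 mod 4=0
i=1  r:5+0⇒5  c:2·0+1⇒1

5,1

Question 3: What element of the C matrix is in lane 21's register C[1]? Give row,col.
5,3

lane 21: gid=5 (21/4), tid=1 (21%4)
i=1: r=5+0=5, c=1*2+1=3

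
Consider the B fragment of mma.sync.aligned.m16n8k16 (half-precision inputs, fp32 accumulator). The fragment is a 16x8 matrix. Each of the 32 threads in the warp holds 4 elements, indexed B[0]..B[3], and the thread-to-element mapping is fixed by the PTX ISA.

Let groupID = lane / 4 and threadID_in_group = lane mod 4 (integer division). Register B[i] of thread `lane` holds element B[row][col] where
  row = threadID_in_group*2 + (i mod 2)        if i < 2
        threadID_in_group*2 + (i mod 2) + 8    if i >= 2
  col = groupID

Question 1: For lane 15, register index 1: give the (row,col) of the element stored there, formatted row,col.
7,3

L=15->g=15>>2=3, t=15&3=3
[1]->row 3·2+1+0=7  col g=3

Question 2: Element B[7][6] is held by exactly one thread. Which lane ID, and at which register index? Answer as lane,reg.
c:6=>grp=6  r:7=>rB=0,tig=3,lo=1
L=6*4+3=27  i=0*2+1=1

27,1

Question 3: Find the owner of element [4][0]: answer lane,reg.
2,0

c:0=>grp=0  r:4=>rB=0,tig=2,lo=0
L=0*4+2=2  i=0*2+0=0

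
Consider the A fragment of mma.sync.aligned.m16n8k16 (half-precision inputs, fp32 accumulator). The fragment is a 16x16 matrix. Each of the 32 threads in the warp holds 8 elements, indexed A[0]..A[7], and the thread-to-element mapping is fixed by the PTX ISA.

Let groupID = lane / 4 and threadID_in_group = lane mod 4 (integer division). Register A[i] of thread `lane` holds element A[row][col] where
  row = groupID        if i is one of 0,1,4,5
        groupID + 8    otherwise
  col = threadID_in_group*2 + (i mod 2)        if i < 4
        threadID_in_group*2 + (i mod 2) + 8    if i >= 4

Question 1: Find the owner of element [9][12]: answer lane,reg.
6,6

r:9=>grp=1,rB=1  c:12=>cB=1,tig=2,lo=0
L=1*4+2=6  i=1*4+1*2+0=6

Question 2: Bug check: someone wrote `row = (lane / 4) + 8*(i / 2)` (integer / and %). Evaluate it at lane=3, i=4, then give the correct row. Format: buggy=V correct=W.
buggy=16 correct=0

`(lane / 4) + 8*(i / 2)`[3,4]⇒16
lane 3⇒3/4=0, 3 mod 4=3
i=4  r:0+0⇒0  c:2·3+0+8⇒14
row: 16 vs 0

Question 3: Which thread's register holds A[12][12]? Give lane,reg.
18,6

r=12⇒gr=4,Rb=1  c=12⇒Cb=1,th=2,odd=0
L=4*4+2=18  i=1*4+1*2+0=6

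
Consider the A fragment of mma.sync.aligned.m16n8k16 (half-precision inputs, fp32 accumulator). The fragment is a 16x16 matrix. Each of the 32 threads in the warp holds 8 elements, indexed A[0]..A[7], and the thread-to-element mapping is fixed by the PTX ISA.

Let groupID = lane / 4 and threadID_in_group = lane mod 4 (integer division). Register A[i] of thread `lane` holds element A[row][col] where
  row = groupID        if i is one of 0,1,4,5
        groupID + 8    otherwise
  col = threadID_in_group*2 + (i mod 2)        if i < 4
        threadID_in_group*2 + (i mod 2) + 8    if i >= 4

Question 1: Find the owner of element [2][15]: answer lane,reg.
11,5

r=2⇒gr=2,Rb=0  c=15⇒Cb=1,th=3,odd=1
L=2*4+3=11  i=1*4+0*2+1=5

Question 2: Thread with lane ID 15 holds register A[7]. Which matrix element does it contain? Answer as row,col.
11,15

lane 15: gid=3 (15/4), tid=3 (15%4)
i=7: r=3+8=11, c=3*2+1+8=15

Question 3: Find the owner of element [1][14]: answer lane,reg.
7,4

r: 1->gid=1,r8=0  c: 14->c8=1,tid=3,i&1=0
L=1*4+3=7  i=1*4+0*2+0=4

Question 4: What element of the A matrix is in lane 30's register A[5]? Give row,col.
7,13

30: gr=7,th=2
[5] (7+0,2*2+1+8) = (7,13)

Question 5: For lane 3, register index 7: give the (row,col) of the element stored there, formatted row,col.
8,15

3: gr=0,th=3
[7] (0+8,3*2+1+8) = (8,15)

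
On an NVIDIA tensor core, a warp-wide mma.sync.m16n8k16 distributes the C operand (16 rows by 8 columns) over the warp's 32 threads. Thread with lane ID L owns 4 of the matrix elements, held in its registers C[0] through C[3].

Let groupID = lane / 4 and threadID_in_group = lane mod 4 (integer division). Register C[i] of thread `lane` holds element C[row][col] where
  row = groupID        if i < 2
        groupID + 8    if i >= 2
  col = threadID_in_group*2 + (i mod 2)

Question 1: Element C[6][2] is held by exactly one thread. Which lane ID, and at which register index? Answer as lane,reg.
25,0

r: 6->gid=6,r8=0  c: 2->tid=1,i&1=0
L=6*4+1=25  i=0*2+0=0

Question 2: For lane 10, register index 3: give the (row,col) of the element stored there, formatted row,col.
10,5

lane 10: gid=2 (10/4), tid=2 (10%4)
i=3: r=2+8=10, c=2*2+1=5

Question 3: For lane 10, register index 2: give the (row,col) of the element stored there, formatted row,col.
lane 10: gr=2 (10/4), th=2 (10%4)
i=2: r=2+8=10, c=2*2+0=4

10,4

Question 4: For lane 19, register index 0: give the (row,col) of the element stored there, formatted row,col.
lane 19->19/4=4, 19 mod 4=3
i=0  r:4+0->4  c:2·3+0->6

4,6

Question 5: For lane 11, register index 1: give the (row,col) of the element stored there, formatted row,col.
11: grp=2,tig=3
[1] (2+0,3*2+1) = (2,7)

2,7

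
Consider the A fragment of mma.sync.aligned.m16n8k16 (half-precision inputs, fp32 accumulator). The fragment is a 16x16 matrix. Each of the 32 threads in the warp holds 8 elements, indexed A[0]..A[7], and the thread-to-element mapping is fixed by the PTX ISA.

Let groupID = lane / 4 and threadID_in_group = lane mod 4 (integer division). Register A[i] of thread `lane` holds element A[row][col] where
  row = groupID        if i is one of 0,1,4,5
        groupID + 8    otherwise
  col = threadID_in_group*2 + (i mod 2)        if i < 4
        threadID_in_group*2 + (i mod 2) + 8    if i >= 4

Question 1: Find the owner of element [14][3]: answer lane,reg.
25,3

r=14->g=6,rb=1  c=3->cb=0,t=1,b0=1
L=6*4+1=25  i=0*4+1*2+1=3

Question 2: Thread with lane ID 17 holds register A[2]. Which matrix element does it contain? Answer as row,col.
12,2

17: g=4,t=1
[2] (4+8,1*2+0+0) = (12,2)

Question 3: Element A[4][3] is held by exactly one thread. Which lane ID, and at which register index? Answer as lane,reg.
17,1

r=4⇒gr=4,Rb=0  c=3⇒Cb=0,th=1,odd=1
L=4*4+1=17  i=0*4+0*2+1=1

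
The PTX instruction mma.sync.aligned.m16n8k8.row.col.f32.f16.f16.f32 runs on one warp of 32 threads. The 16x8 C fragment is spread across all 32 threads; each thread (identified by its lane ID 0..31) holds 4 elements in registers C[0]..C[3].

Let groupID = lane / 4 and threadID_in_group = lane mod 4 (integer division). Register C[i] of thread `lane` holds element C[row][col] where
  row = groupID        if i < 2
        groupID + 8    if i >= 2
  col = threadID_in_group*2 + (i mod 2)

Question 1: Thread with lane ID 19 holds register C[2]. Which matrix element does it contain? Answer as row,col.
12,6

L=19->gid=19>>2=4, tid=19&3=3
[2]->row 4+8=12  col 3·2+0=6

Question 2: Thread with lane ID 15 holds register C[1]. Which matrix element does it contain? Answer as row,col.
lane 15: gr=3 (15/4), th=3 (15%4)
i=1: r=3+0=3, c=3*2+1=7

3,7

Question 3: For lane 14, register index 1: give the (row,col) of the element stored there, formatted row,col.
3,5

L=14=>grp=14>>2=3, tig=14&3=2
[1]=>row 3+0=3  col 2·2+1=5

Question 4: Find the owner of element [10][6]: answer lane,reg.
11,2

r=10⇒gr=2,Rb=1  c=6⇒th=3,odd=0
L=2*4+3=11  i=1*2+0=2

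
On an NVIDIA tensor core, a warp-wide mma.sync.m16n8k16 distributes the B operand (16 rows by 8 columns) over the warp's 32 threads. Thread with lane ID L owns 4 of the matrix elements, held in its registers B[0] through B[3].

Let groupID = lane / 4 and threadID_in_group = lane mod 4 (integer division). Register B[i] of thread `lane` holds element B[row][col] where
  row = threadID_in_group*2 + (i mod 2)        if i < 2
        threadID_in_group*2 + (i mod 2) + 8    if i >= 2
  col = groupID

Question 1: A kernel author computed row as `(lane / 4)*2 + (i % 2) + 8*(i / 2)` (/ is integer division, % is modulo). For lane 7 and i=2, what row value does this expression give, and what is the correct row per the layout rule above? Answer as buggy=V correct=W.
`(lane / 4)*2 + (i % 2) + 8*(i / 2)`[7,2]=>10
lane 7: grp=1 (7/4), tig=3 (7%4)
i=2: r=3*2+0+8=14, c=grp=1
row: 10 vs 14

buggy=10 correct=14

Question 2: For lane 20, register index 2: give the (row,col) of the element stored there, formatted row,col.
L=20→G=20>>2=5, T=20&3=0
[2]→row 0·2+0+8=8  col G=5

8,5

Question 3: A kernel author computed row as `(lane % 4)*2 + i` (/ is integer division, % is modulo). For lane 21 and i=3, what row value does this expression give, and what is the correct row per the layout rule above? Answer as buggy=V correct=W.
`(lane % 4)*2 + i`[21,3]=>5
lane 21: grp=5 (21/4), tig=1 (21%4)
i=3: r=1*2+1+8=11, c=grp=5
row: 5 vs 11

buggy=5 correct=11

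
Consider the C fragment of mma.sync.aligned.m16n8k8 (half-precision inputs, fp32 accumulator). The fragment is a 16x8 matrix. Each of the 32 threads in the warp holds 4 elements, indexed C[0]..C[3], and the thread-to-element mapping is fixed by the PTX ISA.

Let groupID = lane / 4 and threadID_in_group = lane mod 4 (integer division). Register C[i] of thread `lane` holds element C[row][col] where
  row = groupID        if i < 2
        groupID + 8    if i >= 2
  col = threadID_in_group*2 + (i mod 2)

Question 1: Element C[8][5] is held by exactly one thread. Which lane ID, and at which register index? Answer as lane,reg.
2,3

r: 8->gid=0,r8=1  c: 5->tid=2,i&1=1
L=0*4+2=2  i=1*2+1=3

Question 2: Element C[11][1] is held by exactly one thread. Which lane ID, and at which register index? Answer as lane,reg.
r=11⇒gr=3,Rb=1  c=1⇒th=0,odd=1
L=3*4+0=12  i=1*2+1=3

12,3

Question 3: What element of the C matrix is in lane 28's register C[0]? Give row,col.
7,0

lane 28⇒28/4=7, 28 mod 4=0
i=0  r:7+0⇒7  c:2·0+0⇒0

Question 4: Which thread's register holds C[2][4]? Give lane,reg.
10,0

r: 2->gid=2,r8=0  c: 4->tid=2,i&1=0
L=2*4+2=10  i=0*2+0=0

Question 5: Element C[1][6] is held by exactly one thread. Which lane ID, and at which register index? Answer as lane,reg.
7,0

r=1⇒gr=1,Rb=0  c=6⇒th=3,odd=0
L=1*4+3=7  i=0*2+0=0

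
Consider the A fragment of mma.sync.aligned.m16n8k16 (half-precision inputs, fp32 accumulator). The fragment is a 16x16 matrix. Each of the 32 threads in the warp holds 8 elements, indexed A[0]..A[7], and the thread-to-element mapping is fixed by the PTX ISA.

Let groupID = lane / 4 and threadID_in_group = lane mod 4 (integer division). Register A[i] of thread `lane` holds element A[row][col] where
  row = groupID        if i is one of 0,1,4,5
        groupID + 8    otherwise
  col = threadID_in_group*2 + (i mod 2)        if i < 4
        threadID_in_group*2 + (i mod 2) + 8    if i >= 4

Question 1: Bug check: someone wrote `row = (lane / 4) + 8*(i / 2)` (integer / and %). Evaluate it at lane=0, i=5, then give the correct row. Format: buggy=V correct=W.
buggy=16 correct=0

`(lane / 4) + 8*(i / 2)`[0,5]⇒16
lane 0⇒0/4=0, 0 mod 4=0
i=5  r:0+0⇒0  c:2·0+1+8⇒9
row: 16 vs 0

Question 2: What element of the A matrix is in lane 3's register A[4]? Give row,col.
L=3⇒gr=3>>2=0, th=3&3=3
[4]⇒row 0+0=0  col 3·2+0+8=14

0,14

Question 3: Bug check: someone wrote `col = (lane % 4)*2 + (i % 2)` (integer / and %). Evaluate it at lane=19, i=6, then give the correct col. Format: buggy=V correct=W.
`(lane % 4)*2 + (i % 2)`[19,6]->6
lane 19->19/4=4, 19 mod 4=3
i=6  r:4+8->12  c:2·3+0+8->14
col: 6 vs 14

buggy=6 correct=14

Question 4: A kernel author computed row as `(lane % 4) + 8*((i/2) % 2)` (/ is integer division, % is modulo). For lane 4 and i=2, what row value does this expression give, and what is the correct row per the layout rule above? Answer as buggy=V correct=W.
buggy=8 correct=9

`(lane % 4) + 8*((i/2) % 2)`[4,2]→8
lane 4→4/4=1, 4 mod 4=0
i=2  r:1+8→9  c:2·0+0+0→0
row: 8 vs 9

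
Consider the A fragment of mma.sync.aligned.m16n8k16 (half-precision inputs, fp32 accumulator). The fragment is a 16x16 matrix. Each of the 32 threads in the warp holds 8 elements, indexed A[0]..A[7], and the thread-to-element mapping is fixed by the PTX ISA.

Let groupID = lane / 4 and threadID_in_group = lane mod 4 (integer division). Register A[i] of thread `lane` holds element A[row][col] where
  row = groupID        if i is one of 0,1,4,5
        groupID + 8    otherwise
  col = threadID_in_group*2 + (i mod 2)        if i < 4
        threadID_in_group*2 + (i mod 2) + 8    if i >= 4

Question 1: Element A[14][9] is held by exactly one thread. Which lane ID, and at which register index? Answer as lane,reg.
24,7

r=14->g=6,rb=1  c=9->cb=1,t=0,b0=1
L=6*4+0=24  i=1*4+1*2+1=7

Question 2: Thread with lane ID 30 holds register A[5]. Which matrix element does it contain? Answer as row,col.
7,13

L=30→G=30>>2=7, T=30&3=2
[5]→row 7+0=7  col 2·2+1+8=13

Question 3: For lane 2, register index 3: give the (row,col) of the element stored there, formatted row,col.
2: G=0,T=2
[3] (0+8,2*2+1+0) = (8,5)

8,5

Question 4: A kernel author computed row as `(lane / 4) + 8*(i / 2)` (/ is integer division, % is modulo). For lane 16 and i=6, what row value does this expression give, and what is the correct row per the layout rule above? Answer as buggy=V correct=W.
buggy=28 correct=12

`(lane / 4) + 8*(i / 2)`[16,6]⇒28
lane 16⇒16/4=4, 16 mod 4=0
i=6  r:4+8⇒12  c:2·0+0+8⇒8
row: 28 vs 12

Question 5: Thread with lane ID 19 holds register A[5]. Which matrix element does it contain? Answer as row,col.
4,15

19: grp=4,tig=3
[5] (4+0,3*2+1+8) = (4,15)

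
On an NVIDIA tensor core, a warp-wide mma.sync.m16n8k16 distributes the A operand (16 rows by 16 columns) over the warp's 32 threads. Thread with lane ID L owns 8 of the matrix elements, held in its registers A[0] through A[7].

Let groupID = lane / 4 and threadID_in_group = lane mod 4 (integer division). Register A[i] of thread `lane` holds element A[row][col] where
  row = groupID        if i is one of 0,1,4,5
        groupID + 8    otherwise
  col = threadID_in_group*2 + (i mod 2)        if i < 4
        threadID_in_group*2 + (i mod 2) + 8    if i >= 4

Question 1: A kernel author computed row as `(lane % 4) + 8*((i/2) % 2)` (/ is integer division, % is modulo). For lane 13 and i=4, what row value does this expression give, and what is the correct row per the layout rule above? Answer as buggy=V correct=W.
buggy=1 correct=3

`(lane % 4) + 8*((i/2) % 2)`[13,4]=>1
L=13=>grp=13>>2=3, tig=13&3=1
[4]=>row 3+0=3  col 1·2+0+8=10
row: 1 vs 3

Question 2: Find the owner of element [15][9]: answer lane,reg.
r=15⇒gr=7,Rb=1  c=9⇒Cb=1,th=0,odd=1
L=7*4+0=28  i=1*4+1*2+1=7

28,7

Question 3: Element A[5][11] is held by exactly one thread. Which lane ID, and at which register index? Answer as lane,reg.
r=5->g=5,rb=0  c=11->cb=1,t=1,b0=1
L=5*4+1=21  i=1*4+0*2+1=5

21,5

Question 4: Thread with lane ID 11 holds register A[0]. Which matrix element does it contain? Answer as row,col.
2,6

11: grp=2,tig=3
[0] (2+0,3*2+0+0) = (2,6)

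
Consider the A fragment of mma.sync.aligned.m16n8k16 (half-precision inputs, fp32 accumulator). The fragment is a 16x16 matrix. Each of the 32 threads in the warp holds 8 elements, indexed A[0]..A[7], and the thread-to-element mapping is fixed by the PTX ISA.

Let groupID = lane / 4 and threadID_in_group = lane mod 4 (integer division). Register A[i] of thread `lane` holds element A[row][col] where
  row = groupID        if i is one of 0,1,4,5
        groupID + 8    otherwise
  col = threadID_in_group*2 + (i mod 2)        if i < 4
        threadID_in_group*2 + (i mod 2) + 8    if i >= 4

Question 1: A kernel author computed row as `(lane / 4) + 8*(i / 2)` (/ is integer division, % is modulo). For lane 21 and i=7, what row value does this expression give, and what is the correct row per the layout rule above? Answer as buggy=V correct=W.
buggy=29 correct=13

`(lane / 4) + 8*(i / 2)`[21,7]->29
lane 21: gid=5 (21/4), tid=1 (21%4)
i=7: r=5+8=13, c=1*2+1+8=11
row: 29 vs 13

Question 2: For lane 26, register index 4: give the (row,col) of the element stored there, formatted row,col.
6,12

lane 26->26/4=6, 26 mod 4=2
i=4  r:6+0->6  c:2·2+0+8->12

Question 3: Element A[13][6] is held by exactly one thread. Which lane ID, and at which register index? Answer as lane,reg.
r=13→G=5,rhi=1  c=6→chi=0,T=3,p=0
L=5*4+3=23  i=0*4+1*2+0=2

23,2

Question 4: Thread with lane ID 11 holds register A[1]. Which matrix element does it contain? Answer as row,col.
2,7

lane 11⇒11/4=2, 11 mod 4=3
i=1  r:2+0⇒2  c:2·3+1+0⇒7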